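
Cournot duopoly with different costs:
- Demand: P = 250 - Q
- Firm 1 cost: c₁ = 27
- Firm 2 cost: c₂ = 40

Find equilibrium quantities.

q₁* = 78.67, q₂* = 65.67

Work:
Reaction: q₁ = (250 - 27 - q₂)/2
Reaction: q₂ = (250 - 40 - q₁)/2
Solve simultaneously:
q₁* = (250 - 2×27 + 40)/3 = 78.67
q₂* = (250 - 2×40 + 27)/3 = 65.67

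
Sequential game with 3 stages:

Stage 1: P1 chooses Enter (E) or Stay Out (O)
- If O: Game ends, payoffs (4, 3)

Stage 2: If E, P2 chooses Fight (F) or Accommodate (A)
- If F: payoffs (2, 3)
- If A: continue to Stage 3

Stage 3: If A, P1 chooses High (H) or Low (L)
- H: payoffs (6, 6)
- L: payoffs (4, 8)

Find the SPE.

SPE: (E, A, H); Outcome (6, 6)

Work:
Stage 3: P1 chooses H (6 vs 4)
Stage 2: P2: F->3, A->6 (anticipating H). Choose A
Stage 1: P1: O->4, E->6 (anticipating A, H). Choose E
SPE path: E -> A -> H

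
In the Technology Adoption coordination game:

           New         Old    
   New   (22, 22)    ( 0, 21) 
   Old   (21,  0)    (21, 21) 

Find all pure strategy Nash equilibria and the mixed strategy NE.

Pure NE: (New, New) and (Old, Old); Mixed NE: p = 0.9545, q = 0.9545

Work:
Check pure NE:
(New, New): (22, 22) - no unilateral deviation beneficial
(Old, Old): (21, 21) - no unilateral deviation beneficial
Mixed NE: P1 plays New with p = 0.9545, P2 plays New with q = 0.9545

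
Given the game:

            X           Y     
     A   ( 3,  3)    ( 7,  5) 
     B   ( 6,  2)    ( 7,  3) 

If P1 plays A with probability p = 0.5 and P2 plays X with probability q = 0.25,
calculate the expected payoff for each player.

E[P1] = 6.375, E[P2] = 3.625

Work:
E[P1] = p·q·π₁(A,X) + p·(1-q)·π₁(A,Y) + (1-p)·q·π₁(B,X) + (1-p)·(1-q)·π₁(B,Y)
= 0.5·0.25·3 + 0.5·0.75·7 + 0.5·0.25·6 + 0.5·0.75·7
= 6.375

E[P2] = 3.625 (similar calculation)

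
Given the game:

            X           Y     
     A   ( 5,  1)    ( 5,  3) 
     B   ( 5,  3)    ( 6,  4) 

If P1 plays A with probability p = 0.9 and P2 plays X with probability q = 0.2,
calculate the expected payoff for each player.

E[P1] = 5.08, E[P2] = 2.72

Work:
E[P1] = p·q·π₁(A,X) + p·(1-q)·π₁(A,Y) + (1-p)·q·π₁(B,X) + (1-p)·(1-q)·π₁(B,Y)
= 0.9·0.2·5 + 0.9·0.8·5 + 0.1·0.2·5 + 0.1·0.8·6
= 5.08

E[P2] = 2.72 (similar calculation)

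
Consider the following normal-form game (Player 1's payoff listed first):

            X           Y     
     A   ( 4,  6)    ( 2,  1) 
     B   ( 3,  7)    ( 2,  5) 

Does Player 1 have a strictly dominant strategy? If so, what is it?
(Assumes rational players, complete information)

No strictly dominant strategy exists for Player 1

Work:
A strategy strictly dominates another if it gives a strictly higher payoff against every opponent action. Compare each pair of P1's strategies column-by-column:
  A vs B: [4 vs 3, 2 vs 2] → A does not strictly dominate B (column Y: 2 ≤ 2)
  B vs A: [3 vs 4, 2 vs 2] → B does not strictly dominate A (column X: 3 ≤ 4)
No single strategy strictly dominates all others → no strictly dominant strategy.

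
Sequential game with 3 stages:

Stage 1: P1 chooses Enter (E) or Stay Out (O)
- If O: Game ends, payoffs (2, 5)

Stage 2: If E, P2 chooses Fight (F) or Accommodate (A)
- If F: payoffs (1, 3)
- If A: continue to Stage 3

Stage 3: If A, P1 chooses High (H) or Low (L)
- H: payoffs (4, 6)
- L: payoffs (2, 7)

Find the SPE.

SPE: (E, A, H); Outcome (4, 6)

Work:
Stage 3: P1 chooses H (4 vs 2)
Stage 2: P2: F->3, A->6 (anticipating H). Choose A
Stage 1: P1: O->2, E->4 (anticipating A, H). Choose E
SPE path: E -> A -> H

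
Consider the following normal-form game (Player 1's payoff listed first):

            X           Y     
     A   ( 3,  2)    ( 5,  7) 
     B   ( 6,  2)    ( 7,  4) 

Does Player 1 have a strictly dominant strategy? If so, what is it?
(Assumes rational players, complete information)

Yes, Player 1's strictly dominant strategy is B

Work:
A strategy strictly dominates another if it gives a strictly higher payoff against every opponent action. Compare each pair of P1's strategies column-by-column:
  A vs B: [3 vs 6, 5 vs 7] → A does not strictly dominate B (column X: 3 ≤ 6)
  B vs A: [6 vs 3, 7 vs 5] → B strictly dominates A
B strictly dominates every other strategy → strictly dominant.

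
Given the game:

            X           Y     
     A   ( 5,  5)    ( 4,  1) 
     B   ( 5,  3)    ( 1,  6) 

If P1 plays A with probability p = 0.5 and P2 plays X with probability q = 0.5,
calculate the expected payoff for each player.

E[P1] = 3.75, E[P2] = 3.75

Work:
E[P1] = p·q·π₁(A,X) + p·(1-q)·π₁(A,Y) + (1-p)·q·π₁(B,X) + (1-p)·(1-q)·π₁(B,Y)
= 0.5·0.5·5 + 0.5·0.5·4 + 0.5·0.5·5 + 0.5·0.5·1
= 3.75

E[P2] = 3.75 (similar calculation)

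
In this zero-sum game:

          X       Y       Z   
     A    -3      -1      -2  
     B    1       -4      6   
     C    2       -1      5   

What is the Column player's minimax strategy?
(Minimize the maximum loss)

Column should play Y, value = -1

Work:
Column player minimizes Row's maximum payoff:
Column X: max payoff to Row = 2
Column Y: max payoff to Row = -1
Column Z: max payoff to Row = 6
Minimum is -1, achieved by column Y.
Minimax strategy: Y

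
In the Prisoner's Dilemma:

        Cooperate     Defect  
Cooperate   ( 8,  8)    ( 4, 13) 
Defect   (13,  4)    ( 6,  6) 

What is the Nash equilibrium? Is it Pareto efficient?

(Defect, Defect) is NE; not Pareto efficient

Work:
Defect dominates Cooperate for both players:
If P2 cooperates: Defect (13) > Cooperate (8)
If P2 defects: Defect (6) > Cooperate (4)
NE: (Defect, Defect) with payoff (6, 6)
But (Cooperate, Cooperate) = (8, 8) Pareto dominates (6, 6)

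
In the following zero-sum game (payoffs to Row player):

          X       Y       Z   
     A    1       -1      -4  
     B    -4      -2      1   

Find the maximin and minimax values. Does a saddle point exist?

Maximin = -4, Minimax = -1, Saddle: False

Work:
Row minimums: [-4, -4] → maximin = -4
Column maximums: [1, -1, 1] → minimax = -1
No saddle point (maximin ≠ minimax). Mixed strategy needed.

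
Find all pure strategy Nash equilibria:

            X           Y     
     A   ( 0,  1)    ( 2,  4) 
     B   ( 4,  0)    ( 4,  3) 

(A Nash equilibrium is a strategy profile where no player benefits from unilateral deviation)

Nash equilibrium: (B, Y)

Work:
Best responses:
  P1 vs X: payoffs [0, 4] → best response B (payoff 4)
  P1 vs Y: payoffs [2, 4] → best response B (payoff 4)
  P2 vs A: payoffs [1, 4] → best response Y (payoff 4)
  P2 vs B: payoffs [0, 3] → best response Y (payoff 3)
Mutual best responses: (B,Y) → Nash equilibria.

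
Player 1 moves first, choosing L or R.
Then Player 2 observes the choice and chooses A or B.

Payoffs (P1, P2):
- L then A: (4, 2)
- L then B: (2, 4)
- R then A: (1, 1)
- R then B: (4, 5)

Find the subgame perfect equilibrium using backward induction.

P1 plays R, P2 plays B after L and B after R; Payoff (4, 5)

Work:
Backward induction:
After L: P2 chooses B → P1 gets 2
After R: P2 chooses B → P1 gets 4
P1 chooses R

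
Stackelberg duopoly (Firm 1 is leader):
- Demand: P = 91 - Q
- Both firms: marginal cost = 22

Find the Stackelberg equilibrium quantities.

q₁* (leader) = 34.5, q₂* (follower) = 17.25

Work:
Follower's reaction: q₂ = (a - c - q₁)/2
Leader substitutes: π₁ = q₁·(a - q₁ - (a-c-q₁)/2 - c)
FOC: q₁* = (91 - 22)/2 = 34.50
Then: q₂* = (91 - 22 - 34.5)/2 = 17.25
Leader has first-mover advantage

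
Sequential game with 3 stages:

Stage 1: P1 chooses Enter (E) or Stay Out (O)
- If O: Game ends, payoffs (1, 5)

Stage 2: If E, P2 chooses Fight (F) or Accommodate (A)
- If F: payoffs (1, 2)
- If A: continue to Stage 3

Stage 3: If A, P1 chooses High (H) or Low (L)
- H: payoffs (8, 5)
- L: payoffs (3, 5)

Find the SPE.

SPE: (E, A, H); Outcome (8, 5)

Work:
Stage 3: P1 chooses H (8 vs 3)
Stage 2: P2: F->2, A->5 (anticipating H). Choose A
Stage 1: P1: O->1, E->8 (anticipating A, H). Choose E
SPE path: E -> A -> H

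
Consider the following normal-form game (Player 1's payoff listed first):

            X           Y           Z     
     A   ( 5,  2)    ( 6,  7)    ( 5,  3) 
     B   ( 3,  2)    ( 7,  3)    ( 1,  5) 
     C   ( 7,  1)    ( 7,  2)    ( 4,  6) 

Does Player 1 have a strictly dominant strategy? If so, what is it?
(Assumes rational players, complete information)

No strictly dominant strategy exists for Player 1

Work:
A strategy strictly dominates another if it gives a strictly higher payoff against every opponent action. Compare each pair of P1's strategies column-by-column:
  A vs B: [5 vs 3, 6 vs 7, 5 vs 1] → A does not strictly dominate B (column Y: 6 ≤ 7)
  A vs C: [5 vs 7, 6 vs 7, 5 vs 4] → A does not strictly dominate C (column X: 5 ≤ 7)
  B vs A: [3 vs 5, 7 vs 6, 1 vs 5] → B does not strictly dominate A (column X: 3 ≤ 5)
  B vs C: [3 vs 7, 7 vs 7, 1 vs 4] → B does not strictly dominate C (column X: 3 ≤ 7)
  C vs A: [7 vs 5, 7 vs 6, 4 vs 5] → C does not strictly dominate A (column Z: 4 ≤ 5)
  C vs B: [7 vs 3, 7 vs 7, 4 vs 1] → C does not strictly dominate B (column Y: 7 ≤ 7)
No single strategy strictly dominates all others → no strictly dominant strategy.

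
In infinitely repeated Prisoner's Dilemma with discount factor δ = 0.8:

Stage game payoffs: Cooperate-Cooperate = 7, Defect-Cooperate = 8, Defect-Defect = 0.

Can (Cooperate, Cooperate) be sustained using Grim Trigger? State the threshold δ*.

δ* = 0.125; since δ = 0.8 ≥ 0.125, cooperation can be sustained

Work:
For Grim Trigger:
Cooperate forever: 7/(1-δ)
Defect then punished: 8 + 0·δ/(1-δ)
Need: 7/(1-δ) ≥ 8 + 0·δ/(1-δ)
Solving: δ ≥ (T-R)/(T-P) = (8-7)/(8-0) = 0.125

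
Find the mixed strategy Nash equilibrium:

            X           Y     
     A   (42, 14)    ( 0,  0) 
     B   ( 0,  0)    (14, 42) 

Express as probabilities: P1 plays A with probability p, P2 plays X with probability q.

p = 0.75, q = 0.25

Work:
Find probabilities that make opponent indifferent:
P2 chooses q to make P1 indifferent between A and B
P1 chooses p to make P2 indifferent between X and Y
Mixed NE: P1 plays (A: 0.75, B: 0.25), P2 plays (X: 0.25, Y: 0.75)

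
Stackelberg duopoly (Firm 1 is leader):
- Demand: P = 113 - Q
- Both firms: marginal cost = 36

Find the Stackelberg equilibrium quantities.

q₁* (leader) = 38.5, q₂* (follower) = 19.25

Work:
Follower's reaction: q₂ = (a - c - q₁)/2
Leader substitutes: π₁ = q₁·(a - q₁ - (a-c-q₁)/2 - c)
FOC: q₁* = (113 - 36)/2 = 38.50
Then: q₂* = (113 - 36 - 38.5)/2 = 19.25
Leader has first-mover advantage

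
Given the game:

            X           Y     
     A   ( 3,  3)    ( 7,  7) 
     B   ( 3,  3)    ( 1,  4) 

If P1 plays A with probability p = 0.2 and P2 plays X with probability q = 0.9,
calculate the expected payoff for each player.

E[P1] = 2.92, E[P2] = 3.16

Work:
E[P1] = p·q·π₁(A,X) + p·(1-q)·π₁(A,Y) + (1-p)·q·π₁(B,X) + (1-p)·(1-q)·π₁(B,Y)
= 0.2·0.9·3 + 0.2·0.1·7 + 0.8·0.9·3 + 0.8·0.1·1
= 2.92

E[P2] = 3.16 (similar calculation)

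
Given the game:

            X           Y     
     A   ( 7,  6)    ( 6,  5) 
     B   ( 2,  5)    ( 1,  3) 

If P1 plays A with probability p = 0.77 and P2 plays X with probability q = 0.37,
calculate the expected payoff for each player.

E[P1] = 5.22, E[P2] = 4.9951

Work:
E[P1] = p·q·π₁(A,X) + p·(1-q)·π₁(A,Y) + (1-p)·q·π₁(B,X) + (1-p)·(1-q)·π₁(B,Y)
= 0.77·0.37·7 + 0.77·0.63·6 + 0.23·0.37·2 + 0.23·0.63·1
= 5.22

E[P2] = 4.9951 (similar calculation)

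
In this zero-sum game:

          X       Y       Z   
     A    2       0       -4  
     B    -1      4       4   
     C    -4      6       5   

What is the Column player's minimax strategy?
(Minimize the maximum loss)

Column should play X, value = 2

Work:
Column player minimizes Row's maximum payoff:
Column X: max payoff to Row = 2
Column Y: max payoff to Row = 6
Column Z: max payoff to Row = 5
Minimum is 2, achieved by column X.
Minimax strategy: X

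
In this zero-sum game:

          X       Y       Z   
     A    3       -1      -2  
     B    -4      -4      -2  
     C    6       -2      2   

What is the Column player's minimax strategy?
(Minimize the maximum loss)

Column should play Y, value = -1

Work:
Column player minimizes Row's maximum payoff:
Column X: max payoff to Row = 6
Column Y: max payoff to Row = -1
Column Z: max payoff to Row = 2
Minimum is -1, achieved by column Y.
Minimax strategy: Y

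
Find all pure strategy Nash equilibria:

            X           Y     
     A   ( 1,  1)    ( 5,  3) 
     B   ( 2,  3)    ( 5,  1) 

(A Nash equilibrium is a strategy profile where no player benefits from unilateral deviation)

Nash equilibrium: (A, Y), (B, X)

Work:
Best responses:
  P1 vs X: payoffs [1, 2] → best response B (payoff 2)
  P1 vs Y: payoffs [5, 5] → best response A/B (payoff 5)
  P2 vs A: payoffs [1, 3] → best response Y (payoff 3)
  P2 vs B: payoffs [3, 1] → best response X (payoff 3)
Mutual best responses: (A,Y), (B,X) → Nash equilibria.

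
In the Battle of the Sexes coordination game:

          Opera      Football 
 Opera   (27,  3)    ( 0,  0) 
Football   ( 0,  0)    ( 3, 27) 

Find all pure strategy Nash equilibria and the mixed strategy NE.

Pure NE: (Opera, Opera) and (Football, Football); Mixed NE: p = 0.9, q = 0.1

Work:
Check pure NE:
(Opera, Opera): (27, 3) - no unilateral deviation beneficial
(Football, Football): (3, 27) - no unilateral deviation beneficial
Mixed NE: P1 plays Opera with p = 0.9, P2 plays Opera with q = 0.1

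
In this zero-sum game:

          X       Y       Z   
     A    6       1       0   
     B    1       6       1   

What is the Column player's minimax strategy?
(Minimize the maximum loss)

Column should play Z, value = 1

Work:
Column player minimizes Row's maximum payoff:
Column X: max payoff to Row = 6
Column Y: max payoff to Row = 6
Column Z: max payoff to Row = 1
Minimum is 1, achieved by column Z.
Minimax strategy: Z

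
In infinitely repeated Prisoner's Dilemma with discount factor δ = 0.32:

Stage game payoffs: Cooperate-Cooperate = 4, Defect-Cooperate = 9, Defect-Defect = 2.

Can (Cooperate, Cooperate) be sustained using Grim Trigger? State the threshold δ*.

δ* = 0.7143; since δ = 0.32 < 0.7143, cooperation cannot be sustained

Work:
For Grim Trigger:
Cooperate forever: 4/(1-δ)
Defect then punished: 9 + 2·δ/(1-δ)
Need: 4/(1-δ) ≥ 9 + 2·δ/(1-δ)
Solving: δ ≥ (T-R)/(T-P) = (9-4)/(9-2) = 0.7143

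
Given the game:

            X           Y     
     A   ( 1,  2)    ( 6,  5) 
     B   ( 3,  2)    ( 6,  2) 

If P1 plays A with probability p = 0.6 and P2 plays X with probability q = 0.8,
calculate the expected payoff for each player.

E[P1] = 2.64, E[P2] = 2.36

Work:
E[P1] = p·q·π₁(A,X) + p·(1-q)·π₁(A,Y) + (1-p)·q·π₁(B,X) + (1-p)·(1-q)·π₁(B,Y)
= 0.6·0.8·1 + 0.6·0.2·6 + 0.4·0.8·3 + 0.4·0.2·6
= 2.64

E[P2] = 2.36 (similar calculation)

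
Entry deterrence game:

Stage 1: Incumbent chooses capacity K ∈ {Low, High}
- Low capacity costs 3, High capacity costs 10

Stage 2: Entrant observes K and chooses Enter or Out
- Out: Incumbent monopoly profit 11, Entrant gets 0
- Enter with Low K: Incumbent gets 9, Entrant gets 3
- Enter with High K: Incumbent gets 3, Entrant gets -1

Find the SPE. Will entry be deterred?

SPE: (Low, Enter|Low, Out|High); Entry not deterred. Incumbent net profit = 6, Entrant gets 3

Work:
After Low K: Entrant enters (3 > 0)
After High K: Entrant stays out (-1 < 0)
Incumbent: Low → 9−3=6, High → 11−10=1
Incumbent chooses Low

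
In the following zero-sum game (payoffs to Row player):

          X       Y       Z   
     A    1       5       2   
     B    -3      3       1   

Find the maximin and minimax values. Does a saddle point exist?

Maximin = 1, Minimax = 1, Saddle: True

Work:
Row minimums: [1, -3] → maximin = 1
Column maximums: [1, 5, 2] → minimax = 1
Saddle point exists! Game value = 1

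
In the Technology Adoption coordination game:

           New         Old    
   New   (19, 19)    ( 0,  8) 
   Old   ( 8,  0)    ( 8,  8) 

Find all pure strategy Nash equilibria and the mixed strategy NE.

Pure NE: (New, New) and (Old, Old); Mixed NE: p = 0.4211, q = 0.4211

Work:
Check pure NE:
(New, New): (19, 19) - no unilateral deviation beneficial
(Old, Old): (8, 8) - no unilateral deviation beneficial
Mixed NE: P1 plays New with p = 0.4211, P2 plays New with q = 0.4211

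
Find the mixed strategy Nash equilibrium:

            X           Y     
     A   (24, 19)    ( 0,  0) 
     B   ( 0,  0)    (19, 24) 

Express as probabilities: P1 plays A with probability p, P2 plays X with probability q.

p = 0.5581, q = 0.4419

Work:
Find probabilities that make opponent indifferent:
P2 chooses q to make P1 indifferent between A and B
P1 chooses p to make P2 indifferent between X and Y
Mixed NE: P1 plays (A: 0.5581, B: 0.4419), P2 plays (X: 0.4419, Y: 0.5581)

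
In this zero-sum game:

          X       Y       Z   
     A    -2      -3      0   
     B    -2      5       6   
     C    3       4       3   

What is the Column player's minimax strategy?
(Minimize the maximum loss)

Column should play X, value = 3

Work:
Column player minimizes Row's maximum payoff:
Column X: max payoff to Row = 3
Column Y: max payoff to Row = 5
Column Z: max payoff to Row = 6
Minimum is 3, achieved by column X.
Minimax strategy: X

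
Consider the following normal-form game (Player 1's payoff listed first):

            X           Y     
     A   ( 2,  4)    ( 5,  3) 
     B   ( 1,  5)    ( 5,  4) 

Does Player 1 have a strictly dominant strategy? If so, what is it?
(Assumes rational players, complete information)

No strictly dominant strategy exists for Player 1

Work:
A strategy strictly dominates another if it gives a strictly higher payoff against every opponent action. Compare each pair of P1's strategies column-by-column:
  A vs B: [2 vs 1, 5 vs 5] → A does not strictly dominate B (column Y: 5 ≤ 5)
  B vs A: [1 vs 2, 5 vs 5] → B does not strictly dominate A (column X: 1 ≤ 2)
No single strategy strictly dominates all others → no strictly dominant strategy.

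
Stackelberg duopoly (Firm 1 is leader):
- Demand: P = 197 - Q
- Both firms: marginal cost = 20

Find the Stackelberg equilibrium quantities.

q₁* (leader) = 88.5, q₂* (follower) = 44.25

Work:
Follower's reaction: q₂ = (a - c - q₁)/2
Leader substitutes: π₁ = q₁·(a - q₁ - (a-c-q₁)/2 - c)
FOC: q₁* = (197 - 20)/2 = 88.50
Then: q₂* = (197 - 20 - 88.5)/2 = 44.25
Leader has first-mover advantage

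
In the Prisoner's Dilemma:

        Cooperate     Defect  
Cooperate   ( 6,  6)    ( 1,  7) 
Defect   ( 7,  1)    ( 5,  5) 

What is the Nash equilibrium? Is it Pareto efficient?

(Defect, Defect) is NE; not Pareto efficient

Work:
Defect dominates Cooperate for both players:
If P2 cooperates: Defect (7) > Cooperate (6)
If P2 defects: Defect (5) > Cooperate (1)
NE: (Defect, Defect) with payoff (5, 5)
But (Cooperate, Cooperate) = (6, 6) Pareto dominates (5, 5)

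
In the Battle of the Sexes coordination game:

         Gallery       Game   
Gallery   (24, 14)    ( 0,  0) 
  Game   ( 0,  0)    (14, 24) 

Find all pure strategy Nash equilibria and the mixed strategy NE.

Pure NE: (Gallery, Gallery) and (Game, Game); Mixed NE: p = 0.6316, q = 0.3684

Work:
Check pure NE:
(Gallery, Gallery): (24, 14) - no unilateral deviation beneficial
(Game, Game): (14, 24) - no unilateral deviation beneficial
Mixed NE: P1 plays Gallery with p = 0.6316, P2 plays Gallery with q = 0.3684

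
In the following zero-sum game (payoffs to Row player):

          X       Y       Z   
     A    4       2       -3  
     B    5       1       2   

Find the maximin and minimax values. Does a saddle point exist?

Maximin = 1, Minimax = 2, Saddle: False

Work:
Row minimums: [-3, 1] → maximin = 1
Column maximums: [5, 2, 2] → minimax = 2
No saddle point (maximin ≠ minimax). Mixed strategy needed.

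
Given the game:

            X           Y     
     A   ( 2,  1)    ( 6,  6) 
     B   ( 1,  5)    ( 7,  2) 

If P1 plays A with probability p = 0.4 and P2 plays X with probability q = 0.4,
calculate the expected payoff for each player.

E[P1] = 4.52, E[P2] = 3.52

Work:
E[P1] = p·q·π₁(A,X) + p·(1-q)·π₁(A,Y) + (1-p)·q·π₁(B,X) + (1-p)·(1-q)·π₁(B,Y)
= 0.4·0.4·2 + 0.4·0.6·6 + 0.6·0.4·1 + 0.6·0.6·7
= 4.52

E[P2] = 3.52 (similar calculation)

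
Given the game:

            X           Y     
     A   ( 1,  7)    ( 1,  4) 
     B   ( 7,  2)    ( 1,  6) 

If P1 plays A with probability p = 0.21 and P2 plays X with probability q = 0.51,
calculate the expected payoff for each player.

E[P1] = 3.4174, E[P2] = 4.2897

Work:
E[P1] = p·q·π₁(A,X) + p·(1-q)·π₁(A,Y) + (1-p)·q·π₁(B,X) + (1-p)·(1-q)·π₁(B,Y)
= 0.21·0.51·1 + 0.21·0.49·1 + 0.79·0.51·7 + 0.79·0.49·1
= 3.4174

E[P2] = 4.2897 (similar calculation)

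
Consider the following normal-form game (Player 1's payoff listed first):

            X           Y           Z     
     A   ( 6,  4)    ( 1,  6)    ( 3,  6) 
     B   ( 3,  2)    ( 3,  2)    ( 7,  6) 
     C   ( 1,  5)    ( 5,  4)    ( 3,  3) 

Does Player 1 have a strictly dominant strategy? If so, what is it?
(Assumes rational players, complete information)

No strictly dominant strategy exists for Player 1

Work:
A strategy strictly dominates another if it gives a strictly higher payoff against every opponent action. Compare each pair of P1's strategies column-by-column:
  A vs B: [6 vs 3, 1 vs 3, 3 vs 7] → A does not strictly dominate B (column Y: 1 ≤ 3)
  A vs C: [6 vs 1, 1 vs 5, 3 vs 3] → A does not strictly dominate C (column Y: 1 ≤ 5)
  B vs A: [3 vs 6, 3 vs 1, 7 vs 3] → B does not strictly dominate A (column X: 3 ≤ 6)
  B vs C: [3 vs 1, 3 vs 5, 7 vs 3] → B does not strictly dominate C (column Y: 3 ≤ 5)
  C vs A: [1 vs 6, 5 vs 1, 3 vs 3] → C does not strictly dominate A (column X: 1 ≤ 6)
  C vs B: [1 vs 3, 5 vs 3, 3 vs 7] → C does not strictly dominate B (column X: 1 ≤ 3)
No single strategy strictly dominates all others → no strictly dominant strategy.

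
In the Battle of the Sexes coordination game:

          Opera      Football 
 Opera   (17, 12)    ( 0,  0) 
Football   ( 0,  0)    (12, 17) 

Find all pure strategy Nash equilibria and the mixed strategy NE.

Pure NE: (Opera, Opera) and (Football, Football); Mixed NE: p = 0.5862, q = 0.4138

Work:
Check pure NE:
(Opera, Opera): (17, 12) - no unilateral deviation beneficial
(Football, Football): (12, 17) - no unilateral deviation beneficial
Mixed NE: P1 plays Opera with p = 0.5862, P2 plays Opera with q = 0.4138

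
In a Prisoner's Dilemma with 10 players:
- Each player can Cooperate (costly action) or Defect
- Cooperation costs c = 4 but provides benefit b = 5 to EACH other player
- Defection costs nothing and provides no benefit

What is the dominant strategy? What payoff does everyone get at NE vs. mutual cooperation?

Dominant: Defect; NE payoff = 0; Coop payoff = 41

Work:
Defect dominates (saves cost c = 4, benefit to others is external)
NE: All defect → everyone gets 0
If all cooperate: each receives (9)×5 - 4 = 41
Social dilemma: 41 > 0 but NE gives 0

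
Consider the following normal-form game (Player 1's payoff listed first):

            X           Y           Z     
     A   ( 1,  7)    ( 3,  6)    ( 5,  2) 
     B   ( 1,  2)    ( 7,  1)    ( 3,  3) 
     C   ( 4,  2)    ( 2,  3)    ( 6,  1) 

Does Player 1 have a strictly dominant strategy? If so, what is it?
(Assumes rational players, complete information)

No strictly dominant strategy exists for Player 1

Work:
A strategy strictly dominates another if it gives a strictly higher payoff against every opponent action. Compare each pair of P1's strategies column-by-column:
  A vs B: [1 vs 1, 3 vs 7, 5 vs 3] → A does not strictly dominate B (column X: 1 ≤ 1)
  A vs C: [1 vs 4, 3 vs 2, 5 vs 6] → A does not strictly dominate C (column X: 1 ≤ 4)
  B vs A: [1 vs 1, 7 vs 3, 3 vs 5] → B does not strictly dominate A (column X: 1 ≤ 1)
  B vs C: [1 vs 4, 7 vs 2, 3 vs 6] → B does not strictly dominate C (column X: 1 ≤ 4)
  C vs A: [4 vs 1, 2 vs 3, 6 vs 5] → C does not strictly dominate A (column Y: 2 ≤ 3)
  C vs B: [4 vs 1, 2 vs 7, 6 vs 3] → C does not strictly dominate B (column Y: 2 ≤ 7)
No single strategy strictly dominates all others → no strictly dominant strategy.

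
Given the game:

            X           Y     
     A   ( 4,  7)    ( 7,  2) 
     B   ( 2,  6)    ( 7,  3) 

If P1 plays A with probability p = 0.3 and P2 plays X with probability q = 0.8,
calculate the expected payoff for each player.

E[P1] = 3.48, E[P2] = 5.58

Work:
E[P1] = p·q·π₁(A,X) + p·(1-q)·π₁(A,Y) + (1-p)·q·π₁(B,X) + (1-p)·(1-q)·π₁(B,Y)
= 0.3·0.8·4 + 0.3·0.2·7 + 0.7·0.8·2 + 0.7·0.2·7
= 3.48

E[P2] = 5.58 (similar calculation)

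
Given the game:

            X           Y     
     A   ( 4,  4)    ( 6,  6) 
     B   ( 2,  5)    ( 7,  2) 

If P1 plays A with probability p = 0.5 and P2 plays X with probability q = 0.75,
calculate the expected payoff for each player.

E[P1] = 3.875, E[P2] = 4.375

Work:
E[P1] = p·q·π₁(A,X) + p·(1-q)·π₁(A,Y) + (1-p)·q·π₁(B,X) + (1-p)·(1-q)·π₁(B,Y)
= 0.5·0.75·4 + 0.5·0.25·6 + 0.5·0.75·2 + 0.5·0.25·7
= 3.875

E[P2] = 4.375 (similar calculation)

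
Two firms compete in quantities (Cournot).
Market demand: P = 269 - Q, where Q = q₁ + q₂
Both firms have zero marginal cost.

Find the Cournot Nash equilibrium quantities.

q₁* = q₂* = 89.67; P* = 89.67

Work:
Profit: π_i = P·q_i = (a - q_i - q_j)·q_i
FOC: ∂π_i/∂q_i = a - 2q_i - q_j = 0
Reaction function: q_i = (269 - q_j)/2
Symmetry: q* = 269/3 = 89.67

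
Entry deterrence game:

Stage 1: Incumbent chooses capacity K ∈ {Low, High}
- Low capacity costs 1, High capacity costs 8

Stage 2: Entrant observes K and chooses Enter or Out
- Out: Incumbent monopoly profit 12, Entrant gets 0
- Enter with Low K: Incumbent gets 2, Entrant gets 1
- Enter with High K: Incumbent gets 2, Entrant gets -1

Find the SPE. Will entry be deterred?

SPE: (High, Enter|Low, Out|High); Entry deterred. Incumbent net profit = 4

Work:
After Low K: Entrant enters (1 > 0)
After High K: Entrant stays out (-1 < 0)
Incumbent: Low → 2−1=1, High → 12−8=4
Incumbent chooses High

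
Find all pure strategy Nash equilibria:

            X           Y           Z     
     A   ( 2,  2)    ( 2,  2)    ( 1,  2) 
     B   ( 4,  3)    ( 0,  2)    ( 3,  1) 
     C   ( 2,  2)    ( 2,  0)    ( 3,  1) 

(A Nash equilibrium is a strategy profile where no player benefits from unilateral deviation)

Nash equilibrium: (A, Y), (B, X)

Work:
Best responses:
  P1 vs X: payoffs [2, 4, 2] → best response B (payoff 4)
  P1 vs Y: payoffs [2, 0, 2] → best response A/C (payoff 2)
  P1 vs Z: payoffs [1, 3, 3] → best response B/C (payoff 3)
  P2 vs A: payoffs [2, 2, 2] → best response X/Y/Z (payoff 2)
  P2 vs B: payoffs [3, 2, 1] → best response X (payoff 3)
  P2 vs C: payoffs [2, 0, 1] → best response X (payoff 2)
Mutual best responses: (A,Y), (B,X) → Nash equilibria.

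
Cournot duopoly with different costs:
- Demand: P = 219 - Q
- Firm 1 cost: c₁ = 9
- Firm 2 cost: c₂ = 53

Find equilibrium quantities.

q₁* = 84.67, q₂* = 40.67

Work:
Reaction: q₁ = (219 - 9 - q₂)/2
Reaction: q₂ = (219 - 53 - q₁)/2
Solve simultaneously:
q₁* = (219 - 2×9 + 53)/3 = 84.67
q₂* = (219 - 2×53 + 9)/3 = 40.67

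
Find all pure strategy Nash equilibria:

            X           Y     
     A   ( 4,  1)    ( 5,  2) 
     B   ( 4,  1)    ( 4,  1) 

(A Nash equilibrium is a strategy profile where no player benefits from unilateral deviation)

Nash equilibrium: (A, Y), (B, X)

Work:
Best responses:
  P1 vs X: payoffs [4, 4] → best response A/B (payoff 4)
  P1 vs Y: payoffs [5, 4] → best response A (payoff 5)
  P2 vs A: payoffs [1, 2] → best response Y (payoff 2)
  P2 vs B: payoffs [1, 1] → best response X/Y (payoff 1)
Mutual best responses: (A,Y), (B,X) → Nash equilibria.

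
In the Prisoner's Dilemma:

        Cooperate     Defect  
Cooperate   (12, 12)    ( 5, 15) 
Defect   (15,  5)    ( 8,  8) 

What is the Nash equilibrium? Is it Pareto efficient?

(Defect, Defect) is NE; not Pareto efficient

Work:
Defect dominates Cooperate for both players:
If P2 cooperates: Defect (15) > Cooperate (12)
If P2 defects: Defect (8) > Cooperate (5)
NE: (Defect, Defect) with payoff (8, 8)
But (Cooperate, Cooperate) = (12, 12) Pareto dominates (8, 8)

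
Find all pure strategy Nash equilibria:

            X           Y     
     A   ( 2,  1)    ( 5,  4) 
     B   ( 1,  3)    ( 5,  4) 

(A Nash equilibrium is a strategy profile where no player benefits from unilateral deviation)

Nash equilibrium: (A, Y), (B, Y)

Work:
Best responses:
  P1 vs X: payoffs [2, 1] → best response A (payoff 2)
  P1 vs Y: payoffs [5, 5] → best response A/B (payoff 5)
  P2 vs A: payoffs [1, 4] → best response Y (payoff 4)
  P2 vs B: payoffs [3, 4] → best response Y (payoff 4)
Mutual best responses: (A,Y), (B,Y) → Nash equilibria.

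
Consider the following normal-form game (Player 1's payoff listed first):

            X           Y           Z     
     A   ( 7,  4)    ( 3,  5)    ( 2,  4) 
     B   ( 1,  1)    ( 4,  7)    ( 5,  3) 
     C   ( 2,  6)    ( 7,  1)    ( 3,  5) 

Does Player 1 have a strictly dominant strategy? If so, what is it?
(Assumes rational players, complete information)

No strictly dominant strategy exists for Player 1

Work:
A strategy strictly dominates another if it gives a strictly higher payoff against every opponent action. Compare each pair of P1's strategies column-by-column:
  A vs B: [7 vs 1, 3 vs 4, 2 vs 5] → A does not strictly dominate B (column Y: 3 ≤ 4)
  A vs C: [7 vs 2, 3 vs 7, 2 vs 3] → A does not strictly dominate C (column Y: 3 ≤ 7)
  B vs A: [1 vs 7, 4 vs 3, 5 vs 2] → B does not strictly dominate A (column X: 1 ≤ 7)
  B vs C: [1 vs 2, 4 vs 7, 5 vs 3] → B does not strictly dominate C (column X: 1 ≤ 2)
  C vs A: [2 vs 7, 7 vs 3, 3 vs 2] → C does not strictly dominate A (column X: 2 ≤ 7)
  C vs B: [2 vs 1, 7 vs 4, 3 vs 5] → C does not strictly dominate B (column Z: 3 ≤ 5)
No single strategy strictly dominates all others → no strictly dominant strategy.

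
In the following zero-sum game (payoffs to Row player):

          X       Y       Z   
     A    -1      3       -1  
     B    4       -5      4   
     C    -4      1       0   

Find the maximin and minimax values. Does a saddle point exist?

Maximin = -1, Minimax = 3, Saddle: False

Work:
Row minimums: [-1, -5, -4] → maximin = -1
Column maximums: [4, 3, 4] → minimax = 3
No saddle point (maximin ≠ minimax). Mixed strategy needed.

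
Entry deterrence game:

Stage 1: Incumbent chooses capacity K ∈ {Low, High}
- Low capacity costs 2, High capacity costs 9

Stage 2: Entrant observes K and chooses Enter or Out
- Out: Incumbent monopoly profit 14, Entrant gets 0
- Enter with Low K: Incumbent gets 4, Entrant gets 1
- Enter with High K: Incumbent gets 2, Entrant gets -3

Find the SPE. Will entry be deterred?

SPE: (High, Enter|Low, Out|High); Entry deterred. Incumbent net profit = 5

Work:
After Low K: Entrant enters (1 > 0)
After High K: Entrant stays out (-3 < 0)
Incumbent: Low → 4−2=2, High → 14−9=5
Incumbent chooses High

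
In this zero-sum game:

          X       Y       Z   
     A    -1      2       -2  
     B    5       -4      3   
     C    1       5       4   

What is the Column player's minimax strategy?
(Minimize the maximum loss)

Column should play Z, value = 4

Work:
Column player minimizes Row's maximum payoff:
Column X: max payoff to Row = 5
Column Y: max payoff to Row = 5
Column Z: max payoff to Row = 4
Minimum is 4, achieved by column Z.
Minimax strategy: Z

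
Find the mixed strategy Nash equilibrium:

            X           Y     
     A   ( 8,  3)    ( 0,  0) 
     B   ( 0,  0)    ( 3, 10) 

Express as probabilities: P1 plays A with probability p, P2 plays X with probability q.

p = 0.7692, q = 0.2727

Work:
Find probabilities that make opponent indifferent:
P2 chooses q to make P1 indifferent between A and B
P1 chooses p to make P2 indifferent between X and Y
Mixed NE: P1 plays (A: 0.7692, B: 0.2308), P2 plays (X: 0.2727, Y: 0.7273)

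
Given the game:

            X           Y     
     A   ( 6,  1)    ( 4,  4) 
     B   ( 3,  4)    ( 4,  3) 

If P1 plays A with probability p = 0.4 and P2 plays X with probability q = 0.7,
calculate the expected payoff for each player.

E[P1] = 4.14, E[P2] = 2.98

Work:
E[P1] = p·q·π₁(A,X) + p·(1-q)·π₁(A,Y) + (1-p)·q·π₁(B,X) + (1-p)·(1-q)·π₁(B,Y)
= 0.4·0.7·6 + 0.4·0.3·4 + 0.6·0.7·3 + 0.6·0.3·4
= 4.14

E[P2] = 2.98 (similar calculation)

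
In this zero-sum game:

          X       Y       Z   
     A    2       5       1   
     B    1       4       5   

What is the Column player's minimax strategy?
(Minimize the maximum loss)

Column should play X, value = 2

Work:
Column player minimizes Row's maximum payoff:
Column X: max payoff to Row = 2
Column Y: max payoff to Row = 5
Column Z: max payoff to Row = 5
Minimum is 2, achieved by column X.
Minimax strategy: X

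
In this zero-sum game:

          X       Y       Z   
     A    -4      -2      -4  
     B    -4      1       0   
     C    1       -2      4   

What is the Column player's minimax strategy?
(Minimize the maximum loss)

Column should play X or Y (all achieve the minimum), value = 1

Work:
Column player minimizes Row's maximum payoff:
Column X: max payoff to Row = 1
Column Y: max payoff to Row = 1
Column Z: max payoff to Row = 4
Minimum is 1, achieved by columns X, Y (tied).
Each of X or Y is a minimax strategy.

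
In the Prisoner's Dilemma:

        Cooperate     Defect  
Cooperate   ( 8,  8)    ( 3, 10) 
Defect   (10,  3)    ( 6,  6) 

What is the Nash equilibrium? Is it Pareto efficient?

(Defect, Defect) is NE; not Pareto efficient

Work:
Defect dominates Cooperate for both players:
If P2 cooperates: Defect (10) > Cooperate (8)
If P2 defects: Defect (6) > Cooperate (3)
NE: (Defect, Defect) with payoff (6, 6)
But (Cooperate, Cooperate) = (8, 8) Pareto dominates (6, 6)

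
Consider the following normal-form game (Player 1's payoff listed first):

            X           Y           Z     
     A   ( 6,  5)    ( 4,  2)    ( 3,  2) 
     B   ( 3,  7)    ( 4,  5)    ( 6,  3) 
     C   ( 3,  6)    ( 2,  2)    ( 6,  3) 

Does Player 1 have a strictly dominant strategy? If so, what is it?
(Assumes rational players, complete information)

No strictly dominant strategy exists for Player 1

Work:
A strategy strictly dominates another if it gives a strictly higher payoff against every opponent action. Compare each pair of P1's strategies column-by-column:
  A vs B: [6 vs 3, 4 vs 4, 3 vs 6] → A does not strictly dominate B (column Y: 4 ≤ 4)
  A vs C: [6 vs 3, 4 vs 2, 3 vs 6] → A does not strictly dominate C (column Z: 3 ≤ 6)
  B vs A: [3 vs 6, 4 vs 4, 6 vs 3] → B does not strictly dominate A (column X: 3 ≤ 6)
  B vs C: [3 vs 3, 4 vs 2, 6 vs 6] → B does not strictly dominate C (column X: 3 ≤ 3)
  C vs A: [3 vs 6, 2 vs 4, 6 vs 3] → C does not strictly dominate A (column X: 3 ≤ 6)
  C vs B: [3 vs 3, 2 vs 4, 6 vs 6] → C does not strictly dominate B (column X: 3 ≤ 3)
No single strategy strictly dominates all others → no strictly dominant strategy.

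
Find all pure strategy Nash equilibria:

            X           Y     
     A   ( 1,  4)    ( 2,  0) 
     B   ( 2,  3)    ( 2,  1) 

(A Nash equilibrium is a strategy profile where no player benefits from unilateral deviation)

Nash equilibrium: (B, X)

Work:
Best responses:
  P1 vs X: payoffs [1, 2] → best response B (payoff 2)
  P1 vs Y: payoffs [2, 2] → best response A/B (payoff 2)
  P2 vs A: payoffs [4, 0] → best response X (payoff 4)
  P2 vs B: payoffs [3, 1] → best response X (payoff 3)
Mutual best responses: (B,X) → Nash equilibria.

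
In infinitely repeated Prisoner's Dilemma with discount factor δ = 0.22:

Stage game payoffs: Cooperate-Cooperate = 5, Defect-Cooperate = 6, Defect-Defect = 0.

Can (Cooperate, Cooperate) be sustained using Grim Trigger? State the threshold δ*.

δ* = 0.1667; since δ = 0.22 ≥ 0.1667, cooperation can be sustained

Work:
For Grim Trigger:
Cooperate forever: 5/(1-δ)
Defect then punished: 6 + 0·δ/(1-δ)
Need: 5/(1-δ) ≥ 6 + 0·δ/(1-δ)
Solving: δ ≥ (T-R)/(T-P) = (6-5)/(6-0) = 0.1667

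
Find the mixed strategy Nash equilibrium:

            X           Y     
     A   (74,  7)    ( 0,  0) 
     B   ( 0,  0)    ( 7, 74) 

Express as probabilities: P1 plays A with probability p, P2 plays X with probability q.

p = 0.9136, q = 0.0864

Work:
Find probabilities that make opponent indifferent:
P2 chooses q to make P1 indifferent between A and B
P1 chooses p to make P2 indifferent between X and Y
Mixed NE: P1 plays (A: 0.9136, B: 0.0864), P2 plays (X: 0.0864, Y: 0.9136)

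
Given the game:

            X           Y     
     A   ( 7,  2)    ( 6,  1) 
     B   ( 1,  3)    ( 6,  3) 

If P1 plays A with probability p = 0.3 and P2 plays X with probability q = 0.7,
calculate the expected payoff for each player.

E[P1] = 3.76, E[P2] = 2.61

Work:
E[P1] = p·q·π₁(A,X) + p·(1-q)·π₁(A,Y) + (1-p)·q·π₁(B,X) + (1-p)·(1-q)·π₁(B,Y)
= 0.3·0.7·7 + 0.3·0.3·6 + 0.7·0.7·1 + 0.7·0.3·6
= 3.76

E[P2] = 2.61 (similar calculation)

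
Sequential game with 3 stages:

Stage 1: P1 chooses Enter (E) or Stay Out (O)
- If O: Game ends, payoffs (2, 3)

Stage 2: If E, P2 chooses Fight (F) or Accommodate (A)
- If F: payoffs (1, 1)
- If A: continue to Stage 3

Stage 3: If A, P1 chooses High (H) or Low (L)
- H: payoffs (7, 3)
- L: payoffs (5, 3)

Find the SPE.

SPE: (E, A, H); Outcome (7, 3)

Work:
Stage 3: P1 chooses H (7 vs 5)
Stage 2: P2: F->1, A->3 (anticipating H). Choose A
Stage 1: P1: O->2, E->7 (anticipating A, H). Choose E
SPE path: E -> A -> H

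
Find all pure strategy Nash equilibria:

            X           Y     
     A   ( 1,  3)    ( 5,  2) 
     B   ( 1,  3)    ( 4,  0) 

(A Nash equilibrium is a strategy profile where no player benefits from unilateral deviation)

Nash equilibrium: (A, X), (B, X)

Work:
Best responses:
  P1 vs X: payoffs [1, 1] → best response A/B (payoff 1)
  P1 vs Y: payoffs [5, 4] → best response A (payoff 5)
  P2 vs A: payoffs [3, 2] → best response X (payoff 3)
  P2 vs B: payoffs [3, 0] → best response X (payoff 3)
Mutual best responses: (A,X), (B,X) → Nash equilibria.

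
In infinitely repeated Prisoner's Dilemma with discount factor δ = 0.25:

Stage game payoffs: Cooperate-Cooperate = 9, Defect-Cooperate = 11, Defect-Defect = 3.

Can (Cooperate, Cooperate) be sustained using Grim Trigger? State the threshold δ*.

δ* = 0.25; since δ = 0.25 ≥ 0.25, cooperation can be sustained

Work:
For Grim Trigger:
Cooperate forever: 9/(1-δ)
Defect then punished: 11 + 3·δ/(1-δ)
Need: 9/(1-δ) ≥ 11 + 3·δ/(1-δ)
Solving: δ ≥ (T-R)/(T-P) = (11-9)/(11-3) = 0.25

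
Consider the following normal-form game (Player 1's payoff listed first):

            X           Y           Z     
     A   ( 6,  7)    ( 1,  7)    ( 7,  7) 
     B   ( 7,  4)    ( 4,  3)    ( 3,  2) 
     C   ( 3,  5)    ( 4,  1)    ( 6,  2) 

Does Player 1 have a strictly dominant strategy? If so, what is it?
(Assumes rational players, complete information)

No strictly dominant strategy exists for Player 1

Work:
A strategy strictly dominates another if it gives a strictly higher payoff against every opponent action. Compare each pair of P1's strategies column-by-column:
  A vs B: [6 vs 7, 1 vs 4, 7 vs 3] → A does not strictly dominate B (column X: 6 ≤ 7)
  A vs C: [6 vs 3, 1 vs 4, 7 vs 6] → A does not strictly dominate C (column Y: 1 ≤ 4)
  B vs A: [7 vs 6, 4 vs 1, 3 vs 7] → B does not strictly dominate A (column Z: 3 ≤ 7)
  B vs C: [7 vs 3, 4 vs 4, 3 vs 6] → B does not strictly dominate C (column Y: 4 ≤ 4)
  C vs A: [3 vs 6, 4 vs 1, 6 vs 7] → C does not strictly dominate A (column X: 3 ≤ 6)
  C vs B: [3 vs 7, 4 vs 4, 6 vs 3] → C does not strictly dominate B (column X: 3 ≤ 7)
No single strategy strictly dominates all others → no strictly dominant strategy.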